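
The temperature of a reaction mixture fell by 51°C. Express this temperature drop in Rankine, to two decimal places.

91.80°R

Only the scale ratio 1.8 matters for a change in temperature.
51 × 1.8 = 91.80.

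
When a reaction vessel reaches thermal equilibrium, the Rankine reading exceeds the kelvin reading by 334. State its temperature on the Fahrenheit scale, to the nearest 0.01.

Let x be the kelvin reading; then the Rankine reading is 1.8·x.
(1.8·x) - x = 334  ⇒  (0.8)·x = 334  ⇒  x = 417.5000 K.
In Celsius: 417.5 - 273.15 = 144.3500°C.
In Fahrenheit: 144.3500 × 1.8 + 32 = 291.83°F.

291.83°F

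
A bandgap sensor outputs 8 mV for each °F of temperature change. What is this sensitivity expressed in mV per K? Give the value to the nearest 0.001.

Since only a temperature interval is involved, the additive offset between the scales drops out.
A change of 1 K is a change of 1.8°F, so per K the value is 8 × 1.8 = 14.400.

14.400 mV per K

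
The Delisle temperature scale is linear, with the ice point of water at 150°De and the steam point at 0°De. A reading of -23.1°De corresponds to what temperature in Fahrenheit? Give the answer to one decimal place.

Linear interpolation between the fixed points: C = (-23.1 - 150) × 100 / (0 - 150) = 115.4000°C.
Then 115.4000 × 1.8 + 32 = 239.7°F.

239.7°F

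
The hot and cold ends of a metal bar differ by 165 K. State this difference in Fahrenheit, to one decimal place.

For a temperature interval the offset drops out; only the factor 1.8 applies.
165 × 1.8 = 297.0.

297.0°F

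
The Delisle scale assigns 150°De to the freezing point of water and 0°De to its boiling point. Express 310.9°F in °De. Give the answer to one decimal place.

-82.4°De

First in Celsius: (310.9 - 32) × 5/9 = 154.9444°C.
Linearly onto the Delisle scale: 150 + (154.9444 / 100) × (0 - 150) = -82.4°De.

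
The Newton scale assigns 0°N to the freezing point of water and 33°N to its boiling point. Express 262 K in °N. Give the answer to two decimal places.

-3.68°N

First in Celsius: 262 - 273.15 = -11.1500°C.
Linearly onto the Newton scale: 0 + (-11.1500 / 100) × (33 - 0) = -3.68°N.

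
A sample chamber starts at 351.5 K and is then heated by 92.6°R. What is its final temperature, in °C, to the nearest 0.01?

Initial temperature in Celsius: 351.5 - 273.15 = 78.3500°C.
The 92.6°R change is an interval, so only the factor 5/9 applies: +92.6 × 5/9 = +51.4444°C.
Final Celsius temperature: 78.3500 + 51.4444 = 129.7944°C.

129.79°C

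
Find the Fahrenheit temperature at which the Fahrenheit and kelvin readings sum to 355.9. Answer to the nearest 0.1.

64.6°F

Let F be the Fahrenheit reading. The kelvin reading is K = 5/9·F + 255.372.
Require F + K = 355.9: (14/9)·F + 255.372 = 355.9.
F = (355.9 - 255.372) / (14/9) = 64.6.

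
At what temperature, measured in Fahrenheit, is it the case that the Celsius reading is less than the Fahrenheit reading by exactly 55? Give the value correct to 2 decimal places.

Let F be the Fahrenheit reading. The Celsius reading is C = 5/9·F - 17.7778.
Require C - F = -55: (-4/9)·F - 17.7778 = -55.
F = (-55 + 17.7778) / (-4/9) = 83.75.

83.75°F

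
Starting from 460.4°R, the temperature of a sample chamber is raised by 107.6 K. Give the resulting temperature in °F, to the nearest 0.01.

194.41°F

Initial temperature in Celsius: (460.4 - 491.67) × 5/9 = -17.3722°C.
The 107.6 K change is an interval; Kelvin and Celsius degrees are the same size, so ΔC = +107.6°C.
Final Celsius temperature: -17.3722 + 107.6000 = 90.2278°C.
In Fahrenheit: 90.2278 × 1.8 + 32 = 194.41°F.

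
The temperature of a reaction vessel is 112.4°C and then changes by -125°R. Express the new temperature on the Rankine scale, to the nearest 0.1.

569.0°R

The 125°R change is an interval, so only the factor 5/9 applies: -125 × 5/9 = -69.4444°C.
Final Celsius temperature: 112.4000 - 69.4444 = 42.9556°C.
In Rankine: 42.9556 × 1.8 + 491.67 = 569.0°R.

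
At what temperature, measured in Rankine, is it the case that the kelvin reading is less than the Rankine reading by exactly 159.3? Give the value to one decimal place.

Let R be the Rankine reading. The kelvin reading is K = 5/9·R.
Require K - R = -159.3: (-4/9)·R = -159.3.
R = (-159.3) / (-4/9) = 358.4.

358.4°R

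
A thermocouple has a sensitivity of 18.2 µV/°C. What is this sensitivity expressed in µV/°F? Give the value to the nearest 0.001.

10.111 µV/°F

The quantity depends on a temperature interval, so only the ratio of degree sizes applies; the offset between the scales is irrelevant.
A change of 1°F is a change of 5/9°C, so per °F the value is 18.2 × 5/9 = 10.111.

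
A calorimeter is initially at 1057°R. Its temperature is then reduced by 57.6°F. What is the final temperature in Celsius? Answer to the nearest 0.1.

282.1°C

Initial temperature in Celsius: (1057 - 491.67) × 5/9 = 314.0722°C.
The 57.6°F change is an interval, so only the factor 5/9 applies: -57.6 × 5/9 = -32.0000°C.
Final Celsius temperature: 314.0722 - 32.0000 = 282.0722°C.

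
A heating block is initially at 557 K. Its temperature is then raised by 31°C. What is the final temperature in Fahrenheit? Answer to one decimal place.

598.7°F

Initial temperature in Celsius: 557 - 273.15 = 283.8500°C.
Final Celsius temperature: 283.8500 + 31.0000 = 314.8500°C.
In Fahrenheit: 314.8500 × 1.8 + 32 = 598.7°F.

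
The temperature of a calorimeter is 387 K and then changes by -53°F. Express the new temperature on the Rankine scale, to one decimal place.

643.6°R

Initial temperature in Celsius: 387 - 273.15 = 113.8500°C.
The 53°F change is an interval, so only the factor 5/9 applies: -53 × 5/9 = -29.4444°C.
Final Celsius temperature: 113.8500 - 29.4444 = 84.4056°C.
In Rankine: 84.4056 × 1.8 + 491.67 = 643.6°R.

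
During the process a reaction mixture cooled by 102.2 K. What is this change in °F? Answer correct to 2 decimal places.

183.96°F

For a temperature interval the offset drops out; only the factor 1.8 applies.
102.2 × 1.8 = 183.96.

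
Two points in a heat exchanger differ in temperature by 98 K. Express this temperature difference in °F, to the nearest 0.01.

176.40°F

For a temperature interval the offset drops out; only the factor 1.8 applies.
98 × 1.8 = 176.40.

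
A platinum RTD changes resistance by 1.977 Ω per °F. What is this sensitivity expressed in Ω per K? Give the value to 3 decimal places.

Since only a temperature interval is involved, the additive offset between the scales drops out.
A change of 1 K is a change of 1.8°F, so per K the value is 1.977 × 1.8 = 3.559.

3.559 Ω per K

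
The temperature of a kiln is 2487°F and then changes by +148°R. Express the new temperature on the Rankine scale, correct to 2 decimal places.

3094.67°R

Initial temperature in Celsius: (2487 - 32) × 5/9 = 1363.8889°C.
The 148°R change is an interval, so only the factor 5/9 applies: +148 × 5/9 = +82.2222°C.
Final Celsius temperature: 1363.8889 + 82.2222 = 1446.1111°C.
In Rankine: 1446.1111 × 1.8 + 491.67 = 3094.67°R.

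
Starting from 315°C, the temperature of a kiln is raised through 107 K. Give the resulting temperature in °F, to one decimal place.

The 107 K change is an interval; Kelvin and Celsius degrees are the same size, so ΔC = +107°C.
Final Celsius temperature: 315.0000 + 107.0000 = 422.0000°C.
In Fahrenheit: 422.0000 × 1.8 + 32 = 791.6°F.

791.6°F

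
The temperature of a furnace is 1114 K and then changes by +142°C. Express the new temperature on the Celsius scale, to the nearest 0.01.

982.85°C

Initial temperature in Celsius: 1114 - 273.15 = 840.8500°C.
Final Celsius temperature: 840.8500 + 142.0000 = 982.8500°C.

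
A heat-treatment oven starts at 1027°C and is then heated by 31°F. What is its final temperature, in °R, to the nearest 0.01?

2371.27°R

The 31°F change is an interval, so only the factor 5/9 applies: +31 × 5/9 = +17.2222°C.
Final Celsius temperature: 1027.0000 + 17.2222 = 1044.2222°C.
In Rankine: 1044.2222 × 1.8 + 491.67 = 2371.27°R.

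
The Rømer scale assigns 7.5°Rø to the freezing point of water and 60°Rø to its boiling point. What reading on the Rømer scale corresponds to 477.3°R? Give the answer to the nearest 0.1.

First in Celsius: (477.3 - 491.67) × 5/9 = -7.9833°C.
Linearly onto the Rømer scale: 7.5 + (-7.9833 / 100) × (60 - 7.5) = 3.3°Rø.

3.3°Rø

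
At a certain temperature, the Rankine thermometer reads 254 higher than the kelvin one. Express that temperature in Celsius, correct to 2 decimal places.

44.35°C

Let x be the kelvin reading; then the Rankine reading is 1.8·x.
(1.8·x) - x = 254  ⇒  (0.8)·x = 254  ⇒  x = 317.5000 K.
In Celsius: 317.5 - 273.15 = 44.35°C.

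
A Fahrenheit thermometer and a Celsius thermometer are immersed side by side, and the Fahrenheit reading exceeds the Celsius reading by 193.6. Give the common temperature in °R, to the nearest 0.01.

Let x be the Fahrenheit reading; then the Celsius reading is 5/9·x - 17.7778.
(5/9·x - 17.7778) - x = -193.6  ⇒  (-4/9)·x = -175.822  ⇒  x = 395.6000°F.
In Celsius: (395.6 - 32) × 5/9 = 202.0000°C.
In Rankine: 202.0000 × 1.8 + 491.67 = 855.27°R.

855.27°R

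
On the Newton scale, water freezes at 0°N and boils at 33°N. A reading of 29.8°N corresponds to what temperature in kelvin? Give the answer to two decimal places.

363.45 K

Linear interpolation between the fixed points: C = (29.8 - 0) × 100 / (33 - 0) = 90.3030°C.
Then 90.3030 + 273.15 = 363.45 K.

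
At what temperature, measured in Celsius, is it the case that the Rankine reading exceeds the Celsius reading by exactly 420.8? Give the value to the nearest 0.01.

Let C be the Celsius reading. The Rankine reading is R = 1.8·C + 491.67.
Require R - C = 420.8: (0.8)·C + 491.67 = 420.8.
C = (420.8 - 491.67) / (0.8) = -88.59.

-88.59°C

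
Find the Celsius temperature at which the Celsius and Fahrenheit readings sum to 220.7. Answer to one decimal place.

67.4°C

Let C be the Celsius reading. The Fahrenheit reading is F = 1.8·C + 32.
Require C + F = 220.7: (2.8)·C + 32 = 220.7.
C = (220.7 - 32) / (2.8) = 67.4.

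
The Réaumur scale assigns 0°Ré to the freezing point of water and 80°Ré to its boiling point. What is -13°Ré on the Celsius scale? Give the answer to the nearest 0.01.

Linear interpolation between the fixed points: C = (-13 - 0) × 100 / (80 - 0) = -16.2500°C.

-16.25°C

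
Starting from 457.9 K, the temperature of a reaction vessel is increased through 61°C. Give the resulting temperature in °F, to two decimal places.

Initial temperature in Celsius: 457.9 - 273.15 = 184.7500°C.
Final Celsius temperature: 184.7500 + 61.0000 = 245.7500°C.
In Fahrenheit: 245.7500 × 1.8 + 32 = 474.35°F.

474.35°F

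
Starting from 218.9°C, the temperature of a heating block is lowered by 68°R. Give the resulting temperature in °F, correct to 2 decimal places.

358.02°F

The 68°R change is an interval, so only the factor 5/9 applies: -68 × 5/9 = -37.7778°C.
Final Celsius temperature: 218.9000 - 37.7778 = 181.1222°C.
In Fahrenheit: 181.1222 × 1.8 + 32 = 358.02°F.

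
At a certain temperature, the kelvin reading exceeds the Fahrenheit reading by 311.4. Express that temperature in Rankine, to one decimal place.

333.6°R

Let x be the kelvin reading; then the Fahrenheit reading is 1.8·x - 459.67.
(1.8·x - 459.67) - x = -311.4  ⇒  (0.8)·x = 148.27  ⇒  x = 185.3375 K.
In Celsius: 185.3375 - 273.15 = -87.8125°C.
In Rankine: -87.8125 × 1.8 + 491.67 = 333.6°R.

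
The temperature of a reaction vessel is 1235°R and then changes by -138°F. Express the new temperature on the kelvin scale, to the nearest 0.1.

609.4 K

Initial temperature in Celsius: (1235 - 491.67) × 5/9 = 412.9611°C.
The 138°F change is an interval, so only the factor 5/9 applies: -138 × 5/9 = -76.6667°C.
Final Celsius temperature: 412.9611 - 76.6667 = 336.2944°C.
In kelvin: 336.2944 + 273.15 = 609.4 K.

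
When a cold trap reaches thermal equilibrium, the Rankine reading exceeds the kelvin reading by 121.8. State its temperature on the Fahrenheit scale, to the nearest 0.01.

Let x be the Rankine reading; then the kelvin reading is 5/9·x.
(5/9·x) - x = -121.8  ⇒  (-4/9)·x = -121.8  ⇒  x = 274.0500°R.
In Celsius: (274.05 - 491.67) × 5/9 = -120.9000°C.
In Fahrenheit: -120.9000 × 1.8 + 32 = -185.62°F.

-185.62°F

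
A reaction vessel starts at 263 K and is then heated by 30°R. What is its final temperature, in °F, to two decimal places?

Initial temperature in Celsius: 263 - 273.15 = -10.1500°C.
The 30°R change is an interval, so only the factor 5/9 applies: +30 × 5/9 = +16.6667°C.
Final Celsius temperature: -10.1500 + 16.6667 = 6.5167°C.
In Fahrenheit: 6.5167 × 1.8 + 32 = 43.73°F.

43.73°F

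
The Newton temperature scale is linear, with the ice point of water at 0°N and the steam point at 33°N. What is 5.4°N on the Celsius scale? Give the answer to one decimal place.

16.4°C

Linear interpolation between the fixed points: C = (5.4 - 0) × 100 / (33 - 0) = 16.3636°C.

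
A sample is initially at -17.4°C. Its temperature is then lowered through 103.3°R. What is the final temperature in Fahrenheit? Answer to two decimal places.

The 103.3°R change is an interval, so only the factor 5/9 applies: -103.3 × 5/9 = -57.3889°C.
Final Celsius temperature: -17.4000 - 57.3889 = -74.7889°C.
In Fahrenheit: -74.7889 × 1.8 + 32 = -102.62°F.

-102.62°F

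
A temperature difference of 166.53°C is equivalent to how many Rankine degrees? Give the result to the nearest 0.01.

299.75°R

For a temperature interval the offset drops out; only the factor 1.8 applies.
166.53 × 1.8 = 299.75.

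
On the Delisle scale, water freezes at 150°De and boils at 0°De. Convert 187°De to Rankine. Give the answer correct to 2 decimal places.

Linear interpolation between the fixed points: C = (187 - 150) × 100 / (0 - 150) = -24.6667°C.
Then -24.6667 × 1.8 + 491.67 = 447.27°R.

447.27°R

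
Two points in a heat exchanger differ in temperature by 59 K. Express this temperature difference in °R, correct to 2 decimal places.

106.20°R

For a temperature interval the offset drops out; only the factor 1.8 applies.
59 × 1.8 = 106.20.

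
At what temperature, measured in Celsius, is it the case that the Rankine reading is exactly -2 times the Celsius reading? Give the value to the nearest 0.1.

Let C be the Celsius reading. The Rankine reading is R = 1.8·C + 491.67.
Require R = -2·C: 1.8·C + 491.67 = -2·C.
(3.8)·C = -491.67  ⇒  C = -129.4.

-129.4°C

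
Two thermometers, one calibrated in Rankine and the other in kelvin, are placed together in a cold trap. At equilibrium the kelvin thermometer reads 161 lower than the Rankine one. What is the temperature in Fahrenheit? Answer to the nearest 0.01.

Let x be the Rankine reading; then the kelvin reading is 5/9·x.
(5/9·x) - x = -161  ⇒  (-4/9)·x = -161  ⇒  x = 362.2500°R.
In Celsius: (362.25 - 491.67) × 5/9 = -71.9000°C.
In Fahrenheit: -71.9000 × 1.8 + 32 = -97.42°F.

-97.42°F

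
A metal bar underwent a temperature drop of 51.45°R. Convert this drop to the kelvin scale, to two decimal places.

28.58 K

An interval of 1°R corresponds to 5/9 K.
51.45 × 5/9 = 28.58.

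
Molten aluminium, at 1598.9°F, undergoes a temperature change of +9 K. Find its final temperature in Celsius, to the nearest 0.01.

Initial temperature in Celsius: (1598.9 - 32) × 5/9 = 870.5000°C.
The 9 K change is an interval; Kelvin and Celsius degrees are the same size, so ΔC = +9°C.
Final Celsius temperature: 870.5000 + 9.0000 = 879.5000°C.

879.50°C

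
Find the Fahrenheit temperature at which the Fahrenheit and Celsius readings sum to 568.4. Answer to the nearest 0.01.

376.83°F

Let F be the Fahrenheit reading. The Celsius reading is C = 5/9·F - 17.7778.
Require F + C = 568.4: (14/9)·F - 17.7778 = 568.4.
F = (568.4 + 17.7778) / (14/9) = 376.83.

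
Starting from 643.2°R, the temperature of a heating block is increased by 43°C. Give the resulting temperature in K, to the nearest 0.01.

400.33 K

Initial temperature in Celsius: (643.2 - 491.67) × 5/9 = 84.1833°C.
Final Celsius temperature: 84.1833 + 43.0000 = 127.1833°C.
In kelvin: 127.1833 + 273.15 = 400.33 K.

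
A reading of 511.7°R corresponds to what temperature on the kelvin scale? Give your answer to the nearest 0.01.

In Celsius: (511.7 - 491.67) × 5/9 = 11.1278°C.
In kelvin: 11.1278 + 273.15 = 284.28 K.

284.28 K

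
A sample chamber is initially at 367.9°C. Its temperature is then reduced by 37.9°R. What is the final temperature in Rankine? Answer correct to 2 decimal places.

1115.99°R

The 37.9°R change is an interval, so only the factor 5/9 applies: -37.9 × 5/9 = -21.0556°C.
Final Celsius temperature: 367.9000 - 21.0556 = 346.8444°C.
In Rankine: 346.8444 × 1.8 + 491.67 = 1115.99°R.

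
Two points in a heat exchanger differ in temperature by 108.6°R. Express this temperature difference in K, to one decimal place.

For a temperature interval the offset drops out; only the factor 5/9 applies.
108.6 × 5/9 = 60.3.

60.3 K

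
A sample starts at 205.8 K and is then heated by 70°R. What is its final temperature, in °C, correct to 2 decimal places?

Initial temperature in Celsius: 205.8 - 273.15 = -67.3500°C.
The 70°R change is an interval, so only the factor 5/9 applies: +70 × 5/9 = +38.8889°C.
Final Celsius temperature: -67.3500 + 38.8889 = -28.4611°C.

-28.46°C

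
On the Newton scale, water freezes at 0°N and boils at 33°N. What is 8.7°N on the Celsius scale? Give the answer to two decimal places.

Linear interpolation between the fixed points: C = (8.7 - 0) × 100 / (33 - 0) = 26.3636°C.

26.36°C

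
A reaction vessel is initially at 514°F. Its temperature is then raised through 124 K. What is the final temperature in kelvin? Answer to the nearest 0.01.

Initial temperature in Celsius: (514 - 32) × 5/9 = 267.7778°C.
The 124 K change is an interval; Kelvin and Celsius degrees are the same size, so ΔC = +124°C.
Final Celsius temperature: 267.7778 + 124.0000 = 391.7778°C.
In kelvin: 391.7778 + 273.15 = 664.93 K.

664.93 K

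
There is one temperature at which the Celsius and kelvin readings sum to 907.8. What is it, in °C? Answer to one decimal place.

Let C be the Celsius reading. The kelvin reading is K = 1·C + 273.15.
Require C + K = 907.8: (2)·C + 273.15 = 907.8.
C = (907.8 - 273.15) / (2) = 317.3.

317.3°C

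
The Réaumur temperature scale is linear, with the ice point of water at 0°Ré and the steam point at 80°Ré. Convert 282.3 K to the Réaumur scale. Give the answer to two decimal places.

First in Celsius: 282.3 - 273.15 = 9.1500°C.
Linearly onto the Réaumur scale: 0 + (9.1500 / 100) × (80 - 0) = 7.32°Ré.

7.32°Ré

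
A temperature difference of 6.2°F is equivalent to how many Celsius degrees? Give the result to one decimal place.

An interval of 1°F corresponds to 5/9°C.
6.2 × 5/9 = 3.4.

3.4°C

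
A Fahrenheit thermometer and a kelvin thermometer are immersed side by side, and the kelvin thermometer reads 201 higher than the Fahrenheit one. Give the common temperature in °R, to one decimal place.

Let x be the Fahrenheit reading; then the kelvin reading is 5/9·x + 255.372.
(5/9·x + 255.372) - x = 201  ⇒  (-4/9)·x = -54.3722  ⇒  x = 122.3375°F.
In Celsius: (122.3375 - 32) × 5/9 = 50.1875°C.
In Rankine: 50.1875 × 1.8 + 491.67 = 582.0°R.

582.0°R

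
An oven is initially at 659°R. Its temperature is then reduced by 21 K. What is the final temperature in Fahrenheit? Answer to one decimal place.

161.5°F

Initial temperature in Celsius: (659 - 491.67) × 5/9 = 92.9611°C.
The 21 K change is an interval; Kelvin and Celsius degrees are the same size, so ΔC = -21°C.
Final Celsius temperature: 92.9611 - 21.0000 = 71.9611°C.
In Fahrenheit: 71.9611 × 1.8 + 32 = 161.5°F.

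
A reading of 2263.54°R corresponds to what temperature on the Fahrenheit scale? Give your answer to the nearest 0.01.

1803.87°F

In Celsius: (2263.54 - 491.67) × 5/9 = 984.3722°C.
In Fahrenheit: 984.3722 × 1.8 + 32 = 1803.87°F.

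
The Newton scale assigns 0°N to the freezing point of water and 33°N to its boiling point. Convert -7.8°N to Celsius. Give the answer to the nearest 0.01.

Linear interpolation between the fixed points: C = (-7.8 - 0) × 100 / (33 - 0) = -23.6364°C.

-23.64°C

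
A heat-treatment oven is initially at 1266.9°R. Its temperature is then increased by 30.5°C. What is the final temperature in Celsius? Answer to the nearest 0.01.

461.18°C

Initial temperature in Celsius: (1266.9 - 491.67) × 5/9 = 430.6833°C.
Final Celsius temperature: 430.6833 + 30.5000 = 461.1833°C.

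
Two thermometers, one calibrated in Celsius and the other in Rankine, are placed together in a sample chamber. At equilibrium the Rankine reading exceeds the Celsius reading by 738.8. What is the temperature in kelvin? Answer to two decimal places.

Let x be the Celsius reading; then the Rankine reading is 1.8·x + 491.67.
(1.8·x + 491.67) - x = 738.8  ⇒  (0.8)·x = 247.13  ⇒  x = 308.9125°C.
In kelvin: 308.9125 + 273.15 = 582.06 K.

582.06 K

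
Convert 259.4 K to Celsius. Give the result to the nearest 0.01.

In Celsius: 259.4 - 273.15 = -13.7500°C.

-13.75°C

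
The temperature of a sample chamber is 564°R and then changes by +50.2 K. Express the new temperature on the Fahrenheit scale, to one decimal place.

194.7°F

Initial temperature in Celsius: (564 - 491.67) × 5/9 = 40.1833°C.
The 50.2 K change is an interval; Kelvin and Celsius degrees are the same size, so ΔC = +50.2°C.
Final Celsius temperature: 40.1833 + 50.2000 = 90.3833°C.
In Fahrenheit: 90.3833 × 1.8 + 32 = 194.7°F.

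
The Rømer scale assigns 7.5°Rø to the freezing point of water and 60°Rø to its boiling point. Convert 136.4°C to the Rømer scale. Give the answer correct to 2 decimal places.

79.11°Rø

Linearly onto the Rømer scale: 7.5 + (136.4000 / 100) × (60 - 7.5) = 79.11°Rø.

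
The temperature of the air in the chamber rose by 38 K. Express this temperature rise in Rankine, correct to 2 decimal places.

Only the scale ratio 1.8 matters for a change in temperature.
38 × 1.8 = 68.40.

68.40°R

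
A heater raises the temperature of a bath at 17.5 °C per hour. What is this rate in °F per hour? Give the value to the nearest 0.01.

31.50 °F/hour

The quantity depends on a temperature interval, so only the ratio of degree sizes applies; the offset between the scales is irrelevant.
A change of 1°C is a change of 1.8°F, so 17.5 × 1.8 = 31.50.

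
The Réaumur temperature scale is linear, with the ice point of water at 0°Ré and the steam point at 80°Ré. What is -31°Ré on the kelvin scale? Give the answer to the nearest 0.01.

Linear interpolation between the fixed points: C = (-31 - 0) × 100 / (80 - 0) = -38.7500°C.
Then -38.7500 + 273.15 = 234.40 K.

234.40 K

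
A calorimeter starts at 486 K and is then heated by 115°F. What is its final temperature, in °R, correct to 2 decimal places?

989.80°R

Initial temperature in Celsius: 486 - 273.15 = 212.8500°C.
The 115°F change is an interval, so only the factor 5/9 applies: +115 × 5/9 = +63.8889°C.
Final Celsius temperature: 212.8500 + 63.8889 = 276.7389°C.
In Rankine: 276.7389 × 1.8 + 491.67 = 989.80°R.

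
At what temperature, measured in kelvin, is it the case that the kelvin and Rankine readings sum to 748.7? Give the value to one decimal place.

267.4 K

Let K be the kelvin reading. The Rankine reading is R = 1.8·K.
Require K + R = 748.7: (2.8)·K = 748.7.
K = (748.7) / (2.8) = 267.4.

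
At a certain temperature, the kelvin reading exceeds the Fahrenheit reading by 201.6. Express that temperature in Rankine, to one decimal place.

580.7°R

Let x be the Fahrenheit reading; then the kelvin reading is 5/9·x + 255.372.
(5/9·x + 255.372) - x = 201.6  ⇒  (-4/9)·x = -53.7722  ⇒  x = 120.9875°F.
In Celsius: (120.9875 - 32) × 5/9 = 49.4375°C.
In Rankine: 49.4375 × 1.8 + 491.67 = 580.7°R.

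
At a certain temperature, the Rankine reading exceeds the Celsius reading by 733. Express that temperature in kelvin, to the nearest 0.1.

Let x be the Celsius reading; then the Rankine reading is 1.8·x + 491.67.
(1.8·x + 491.67) - x = 733  ⇒  (0.8)·x = 241.33  ⇒  x = 301.6625°C.
In kelvin: 301.6625 + 273.15 = 574.8 K.

574.8 K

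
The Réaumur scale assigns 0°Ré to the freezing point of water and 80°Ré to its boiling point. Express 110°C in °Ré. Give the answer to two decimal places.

Linearly onto the Réaumur scale: 0 + (110.0000 / 100) × (80 - 0) = 88.00°Ré.

88.00°Ré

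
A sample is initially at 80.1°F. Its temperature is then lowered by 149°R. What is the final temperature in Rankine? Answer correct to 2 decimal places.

390.77°R

Initial temperature in Celsius: (80.1 - 32) × 5/9 = 26.7222°C.
The 149°R change is an interval, so only the factor 5/9 applies: -149 × 5/9 = -82.7778°C.
Final Celsius temperature: 26.7222 - 82.7778 = -56.0556°C.
In Rankine: -56.0556 × 1.8 + 491.67 = 390.77°R.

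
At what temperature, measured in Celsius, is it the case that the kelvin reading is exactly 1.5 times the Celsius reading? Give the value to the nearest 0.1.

Let C be the Celsius reading. The kelvin reading is K = 1·C + 273.15.
Require K = 1.5·C: 1·C + 273.15 = 1.5·C.
(-0.5)·C = -273.15  ⇒  C = 546.3.

546.3°C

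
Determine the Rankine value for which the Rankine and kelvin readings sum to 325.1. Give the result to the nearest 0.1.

209.0°R

Let R be the Rankine reading. The kelvin reading is K = 5/9·R.
Require R + K = 325.1: (14/9)·R = 325.1.
R = (325.1) / (14/9) = 209.0.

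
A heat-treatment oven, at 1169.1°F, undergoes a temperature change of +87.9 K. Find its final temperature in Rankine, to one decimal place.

1787.0°R

Initial temperature in Celsius: (1169.1 - 32) × 5/9 = 631.7222°C.
The 87.9 K change is an interval; Kelvin and Celsius degrees are the same size, so ΔC = +87.9°C.
Final Celsius temperature: 631.7222 + 87.9000 = 719.6222°C.
In Rankine: 719.6222 × 1.8 + 491.67 = 1787.0°R.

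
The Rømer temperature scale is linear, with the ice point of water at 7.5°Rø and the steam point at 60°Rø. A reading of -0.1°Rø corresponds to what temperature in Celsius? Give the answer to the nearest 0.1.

-14.5°C

Linear interpolation between the fixed points: C = (-0.1 - 7.5) × 100 / (60 - 7.5) = -14.4762°C.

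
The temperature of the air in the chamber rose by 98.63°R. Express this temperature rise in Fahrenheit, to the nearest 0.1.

Rankine and Fahrenheit degrees are the same size, so the interval is unchanged: 98.6.

98.6°F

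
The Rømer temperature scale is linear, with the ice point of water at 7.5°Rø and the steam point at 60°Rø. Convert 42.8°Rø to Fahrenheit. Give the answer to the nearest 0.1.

153.0°F

Linear interpolation between the fixed points: C = (42.8 - 7.5) × 100 / (60 - 7.5) = 67.2381°C.
Then 67.2381 × 1.8 + 32 = 153.0°F.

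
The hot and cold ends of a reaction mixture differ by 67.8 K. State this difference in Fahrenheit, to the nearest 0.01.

122.04°F

For a temperature interval the offset drops out; only the factor 1.8 applies.
67.8 × 1.8 = 122.04.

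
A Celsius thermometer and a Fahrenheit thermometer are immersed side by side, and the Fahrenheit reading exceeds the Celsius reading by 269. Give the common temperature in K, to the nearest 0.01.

569.40 K

Let x be the Celsius reading; then the Fahrenheit reading is 1.8·x + 32.
(1.8·x + 32) - x = 269  ⇒  (0.8)·x = 237  ⇒  x = 296.2500°C.
In kelvin: 296.2500 + 273.15 = 569.40 K.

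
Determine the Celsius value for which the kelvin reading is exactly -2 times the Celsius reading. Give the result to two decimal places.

-91.05°C

Let C be the Celsius reading. The kelvin reading is K = 1·C + 273.15.
Require K = -2·C: 1·C + 273.15 = -2·C.
(3)·C = -273.15  ⇒  C = -91.05.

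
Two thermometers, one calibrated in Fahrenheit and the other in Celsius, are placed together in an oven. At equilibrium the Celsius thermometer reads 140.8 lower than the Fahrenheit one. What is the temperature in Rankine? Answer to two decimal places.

Let x be the Fahrenheit reading; then the Celsius reading is 5/9·x - 17.7778.
(5/9·x - 17.7778) - x = -140.8  ⇒  (-4/9)·x = -123.022  ⇒  x = 276.8000°F.
In Celsius: (276.8 - 32) × 5/9 = 136.0000°C.
In Rankine: 136.0000 × 1.8 + 491.67 = 736.47°R.

736.47°R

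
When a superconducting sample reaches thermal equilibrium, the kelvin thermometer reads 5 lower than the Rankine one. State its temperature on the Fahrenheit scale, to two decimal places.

-448.42°F

Let x be the Rankine reading; then the kelvin reading is 5/9·x.
(5/9·x) - x = -5  ⇒  (-4/9)·x = -5  ⇒  x = 11.2500°R.
In Celsius: (11.25 - 491.67) × 5/9 = -266.9000°C.
In Fahrenheit: -266.9000 × 1.8 + 32 = -448.42°F.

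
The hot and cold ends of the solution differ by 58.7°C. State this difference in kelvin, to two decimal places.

58.70 K

Celsius and kelvin degrees are the same size, so the interval is unchanged: 58.70.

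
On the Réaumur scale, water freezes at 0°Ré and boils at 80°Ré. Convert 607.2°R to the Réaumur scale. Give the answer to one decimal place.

51.3°Ré

First in Celsius: (607.2 - 491.67) × 5/9 = 64.1833°C.
Linearly onto the Réaumur scale: 0 + (64.1833 / 100) × (80 - 0) = 51.3°Ré.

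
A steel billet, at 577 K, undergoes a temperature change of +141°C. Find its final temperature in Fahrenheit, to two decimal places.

Initial temperature in Celsius: 577 - 273.15 = 303.8500°C.
Final Celsius temperature: 303.8500 + 141.0000 = 444.8500°C.
In Fahrenheit: 444.8500 × 1.8 + 32 = 832.73°F.

832.73°F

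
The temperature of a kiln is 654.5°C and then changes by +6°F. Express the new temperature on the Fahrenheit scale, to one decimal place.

1216.1°F

The 6°F change is an interval, so only the factor 5/9 applies: +6 × 5/9 = +3.3333°C.
Final Celsius temperature: 654.5000 + 3.3333 = 657.8333°C.
In Fahrenheit: 657.8333 × 1.8 + 32 = 1216.1°F.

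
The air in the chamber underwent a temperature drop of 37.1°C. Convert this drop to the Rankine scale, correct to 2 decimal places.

66.78°R

Only the scale ratio 1.8 matters for a change in temperature.
37.1 × 1.8 = 66.78.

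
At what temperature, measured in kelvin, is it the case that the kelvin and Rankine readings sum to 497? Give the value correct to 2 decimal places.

177.50 K

Let K be the kelvin reading. The Rankine reading is R = 1.8·K.
Require K + R = 497: (2.8)·K = 497.
K = (497) / (2.8) = 177.50.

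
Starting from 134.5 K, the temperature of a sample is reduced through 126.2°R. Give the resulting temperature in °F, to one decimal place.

-343.8°F

Initial temperature in Celsius: 134.5 - 273.15 = -138.6500°C.
The 126.2°R change is an interval, so only the factor 5/9 applies: -126.2 × 5/9 = -70.1111°C.
Final Celsius temperature: -138.6500 - 70.1111 = -208.7611°C.
In Fahrenheit: -208.7611 × 1.8 + 32 = -343.8°F.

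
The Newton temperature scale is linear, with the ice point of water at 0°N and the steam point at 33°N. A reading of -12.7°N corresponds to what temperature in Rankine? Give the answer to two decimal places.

422.40°R

Linear interpolation between the fixed points: C = (-12.7 - 0) × 100 / (33 - 0) = -38.4848°C.
Then -38.4848 × 1.8 + 491.67 = 422.40°R.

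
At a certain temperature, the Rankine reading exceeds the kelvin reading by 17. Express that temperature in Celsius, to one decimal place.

-251.9°C

Let x be the kelvin reading; then the Rankine reading is 1.8·x.
(1.8·x) - x = 17  ⇒  (0.8)·x = 17  ⇒  x = 21.2500 K.
In Celsius: 21.25 - 273.15 = -251.9°C.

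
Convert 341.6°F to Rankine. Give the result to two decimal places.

801.27°R

In Celsius: (341.6 - 32) × 5/9 = 172.0000°C.
In Rankine: 172.0000 × 1.8 + 491.67 = 801.27°R.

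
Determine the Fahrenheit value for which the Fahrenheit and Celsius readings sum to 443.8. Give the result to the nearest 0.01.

Let F be the Fahrenheit reading. The Celsius reading is C = 5/9·F - 17.7778.
Require F + C = 443.8: (14/9)·F - 17.7778 = 443.8.
F = (443.8 + 17.7778) / (14/9) = 296.73.

296.73°F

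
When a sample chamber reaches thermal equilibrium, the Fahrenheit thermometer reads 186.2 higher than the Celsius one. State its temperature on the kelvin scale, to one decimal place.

465.9 K

Let x be the Celsius reading; then the Fahrenheit reading is 1.8·x + 32.
(1.8·x + 32) - x = 186.2  ⇒  (0.8)·x = 154.2  ⇒  x = 192.7500°C.
In kelvin: 192.7500 + 273.15 = 465.9 K.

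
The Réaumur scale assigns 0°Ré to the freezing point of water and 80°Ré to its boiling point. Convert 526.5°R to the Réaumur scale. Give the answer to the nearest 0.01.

15.48°Ré

First in Celsius: (526.5 - 491.67) × 5/9 = 19.3500°C.
Linearly onto the Réaumur scale: 0 + (19.3500 / 100) × (80 - 0) = 15.48°Ré.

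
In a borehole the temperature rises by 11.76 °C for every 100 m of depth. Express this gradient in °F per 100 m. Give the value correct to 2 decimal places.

21.17 °F/100 m

Since only a temperature interval is involved, the additive offset between the scales drops out.
A change of 1°C is a change of 1.8°F, so 11.76 × 1.8 = 21.17.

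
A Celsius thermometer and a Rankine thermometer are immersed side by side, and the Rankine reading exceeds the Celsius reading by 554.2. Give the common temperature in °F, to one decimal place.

Let x be the Celsius reading; then the Rankine reading is 1.8·x + 491.67.
(1.8·x + 491.67) - x = 554.2  ⇒  (0.8)·x = 62.53  ⇒  x = 78.1625°C.
In Fahrenheit: 78.1625 × 1.8 + 32 = 172.7°F.

172.7°F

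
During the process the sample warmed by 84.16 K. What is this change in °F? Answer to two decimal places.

151.49°F

Only the scale ratio 1.8 matters for a change in temperature.
84.16 × 1.8 = 151.49.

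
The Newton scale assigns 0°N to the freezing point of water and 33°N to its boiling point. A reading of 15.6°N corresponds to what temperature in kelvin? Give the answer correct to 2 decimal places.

320.42 K

Linear interpolation between the fixed points: C = (15.6 - 0) × 100 / (33 - 0) = 47.2727°C.
Then 47.2727 + 273.15 = 320.42 K.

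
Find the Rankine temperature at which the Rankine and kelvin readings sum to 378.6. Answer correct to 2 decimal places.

Let R be the Rankine reading. The kelvin reading is K = 5/9·R.
Require R + K = 378.6: (14/9)·R = 378.6.
R = (378.6) / (14/9) = 243.39.

243.39°R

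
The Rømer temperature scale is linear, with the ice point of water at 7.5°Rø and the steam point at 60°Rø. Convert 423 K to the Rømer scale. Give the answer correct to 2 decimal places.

86.17°Rø

First in Celsius: 423 - 273.15 = 149.8500°C.
Linearly onto the Rømer scale: 7.5 + (149.8500 / 100) × (60 - 7.5) = 86.17°Rø.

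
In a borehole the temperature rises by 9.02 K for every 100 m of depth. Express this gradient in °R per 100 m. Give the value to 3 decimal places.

16.236 °R/100 m

Since only a temperature interval is involved, the additive offset between the scales drops out.
A change of 1 K is a change of 1.8°R, so 9.02 × 1.8 = 16.236.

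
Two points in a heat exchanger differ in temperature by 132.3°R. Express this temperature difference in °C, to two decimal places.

An interval of 1°R corresponds to 5/9°C.
132.3 × 5/9 = 73.50.

73.50°C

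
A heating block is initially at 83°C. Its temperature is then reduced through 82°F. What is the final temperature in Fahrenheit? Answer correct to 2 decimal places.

99.40°F

The 82°F change is an interval, so only the factor 5/9 applies: -82 × 5/9 = -45.5556°C.
Final Celsius temperature: 83.0000 - 45.5556 = 37.4444°C.
In Fahrenheit: 37.4444 × 1.8 + 32 = 99.40°F.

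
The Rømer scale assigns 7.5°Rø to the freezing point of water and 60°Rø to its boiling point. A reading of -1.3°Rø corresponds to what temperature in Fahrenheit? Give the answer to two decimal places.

Linear interpolation between the fixed points: C = (-1.3 - 7.5) × 100 / (60 - 7.5) = -16.7619°C.
Then -16.7619 × 1.8 + 32 = 1.83°F.

1.83°F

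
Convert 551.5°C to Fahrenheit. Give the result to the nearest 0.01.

In Fahrenheit: 551.5000 × 1.8 + 32 = 1024.70°F.

1024.70°F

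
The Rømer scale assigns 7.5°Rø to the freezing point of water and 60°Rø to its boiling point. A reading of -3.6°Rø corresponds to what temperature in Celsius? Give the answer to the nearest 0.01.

-21.14°C

Linear interpolation between the fixed points: C = (-3.6 - 7.5) × 100 / (60 - 7.5) = -21.1429°C.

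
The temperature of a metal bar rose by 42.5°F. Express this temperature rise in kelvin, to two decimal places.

An interval of 1°F corresponds to 5/9 K.
42.5 × 5/9 = 23.61.

23.61 K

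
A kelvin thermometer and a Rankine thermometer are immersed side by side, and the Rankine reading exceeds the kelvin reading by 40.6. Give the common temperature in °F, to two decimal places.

Let x be the kelvin reading; then the Rankine reading is 1.8·x.
(1.8·x) - x = 40.6  ⇒  (0.8)·x = 40.6  ⇒  x = 50.7500 K.
In Celsius: 50.75 - 273.15 = -222.4000°C.
In Fahrenheit: -222.4000 × 1.8 + 32 = -368.32°F.

-368.32°F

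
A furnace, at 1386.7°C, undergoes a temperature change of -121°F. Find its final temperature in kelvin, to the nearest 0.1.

1592.6 K

The 121°F change is an interval, so only the factor 5/9 applies: -121 × 5/9 = -67.2222°C.
Final Celsius temperature: 1386.7000 - 67.2222 = 1319.4778°C.
In kelvin: 1319.4778 + 273.15 = 1592.6 K.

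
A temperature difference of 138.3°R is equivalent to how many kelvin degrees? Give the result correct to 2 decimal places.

An interval of 1°R corresponds to 5/9 K.
138.3 × 5/9 = 76.83.

76.83 K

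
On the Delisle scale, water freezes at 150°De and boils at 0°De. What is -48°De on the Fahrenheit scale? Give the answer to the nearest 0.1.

269.6°F

Linear interpolation between the fixed points: C = (-48 - 150) × 100 / (0 - 150) = 132.0000°C.
Then 132.0000 × 1.8 + 32 = 269.6°F.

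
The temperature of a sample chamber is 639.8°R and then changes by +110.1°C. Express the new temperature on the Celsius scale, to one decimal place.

Initial temperature in Celsius: (639.8 - 491.67) × 5/9 = 82.2944°C.
Final Celsius temperature: 82.2944 + 110.1000 = 192.3944°C.

192.4°C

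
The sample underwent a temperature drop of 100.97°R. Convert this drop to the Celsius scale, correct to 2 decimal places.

For a temperature interval the offset drops out; only the factor 5/9 applies.
100.97 × 5/9 = 56.09.

56.09°C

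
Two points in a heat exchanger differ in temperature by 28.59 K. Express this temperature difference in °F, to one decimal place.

51.5°F

Only the scale ratio 1.8 matters for a change in temperature.
28.59 × 1.8 = 51.5.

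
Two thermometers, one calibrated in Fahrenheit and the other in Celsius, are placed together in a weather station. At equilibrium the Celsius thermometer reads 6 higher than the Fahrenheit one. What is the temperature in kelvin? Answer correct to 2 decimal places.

Let x be the Fahrenheit reading; then the Celsius reading is 5/9·x - 17.7778.
(5/9·x - 17.7778) - x = 6  ⇒  (-4/9)·x = 23.7778  ⇒  x = -53.5000°F.
In Celsius: (-53.5 - 32) × 5/9 = -47.5000°C.
In kelvin: -47.5000 + 273.15 = 225.65 K.

225.65 K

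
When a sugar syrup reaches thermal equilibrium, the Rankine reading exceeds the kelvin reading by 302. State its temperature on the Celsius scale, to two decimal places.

104.35°C

Let x be the kelvin reading; then the Rankine reading is 1.8·x.
(1.8·x) - x = 302  ⇒  (0.8)·x = 302  ⇒  x = 377.5000 K.
In Celsius: 377.5 - 273.15 = 104.35°C.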